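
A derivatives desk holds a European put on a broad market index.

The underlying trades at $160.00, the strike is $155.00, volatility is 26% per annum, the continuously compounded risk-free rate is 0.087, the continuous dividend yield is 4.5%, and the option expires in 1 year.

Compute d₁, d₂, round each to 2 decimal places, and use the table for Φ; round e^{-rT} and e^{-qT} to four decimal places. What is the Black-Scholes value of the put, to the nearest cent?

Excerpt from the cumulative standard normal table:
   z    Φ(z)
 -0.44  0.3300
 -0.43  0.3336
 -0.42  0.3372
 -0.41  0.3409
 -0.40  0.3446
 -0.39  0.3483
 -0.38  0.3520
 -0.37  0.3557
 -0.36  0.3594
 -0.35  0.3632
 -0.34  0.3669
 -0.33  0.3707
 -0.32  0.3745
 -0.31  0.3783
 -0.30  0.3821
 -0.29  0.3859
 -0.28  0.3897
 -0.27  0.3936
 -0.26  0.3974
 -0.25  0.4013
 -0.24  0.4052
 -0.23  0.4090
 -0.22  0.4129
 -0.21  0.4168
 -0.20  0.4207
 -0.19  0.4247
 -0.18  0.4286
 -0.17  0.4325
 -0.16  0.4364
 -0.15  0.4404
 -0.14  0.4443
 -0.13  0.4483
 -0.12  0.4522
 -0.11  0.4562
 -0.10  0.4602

σ√T = 0.26·√1 = 0.2600
ln(S/K) + (r − q + σ²/2)T = ln(160/155) + (0.087 − 0.045 + 0.26²/2)·1 = 0.0317 + 0.0758 = 0.1075
d₁ = 0.1075 / 0.2600 = 0.4136 ⇒ 0.41
d₂ = d₁ − σ√T = 0.4136 − 0.2600 = 0.1536 ⇒ 0.15
exp(−qT) = exp(−0.045·1) = 0.9560;  exp(−rT) = exp(−0.087·1) = 0.9167
N(−d₂) = N(-0.15) = 0.4404;  N(−d₁) = N(-0.41) = 0.3409
P = 155·0.9167·0.4404 − 160·0.9560·0.3409 = 62.5758 − 52.1441 = 10.4317

$10.43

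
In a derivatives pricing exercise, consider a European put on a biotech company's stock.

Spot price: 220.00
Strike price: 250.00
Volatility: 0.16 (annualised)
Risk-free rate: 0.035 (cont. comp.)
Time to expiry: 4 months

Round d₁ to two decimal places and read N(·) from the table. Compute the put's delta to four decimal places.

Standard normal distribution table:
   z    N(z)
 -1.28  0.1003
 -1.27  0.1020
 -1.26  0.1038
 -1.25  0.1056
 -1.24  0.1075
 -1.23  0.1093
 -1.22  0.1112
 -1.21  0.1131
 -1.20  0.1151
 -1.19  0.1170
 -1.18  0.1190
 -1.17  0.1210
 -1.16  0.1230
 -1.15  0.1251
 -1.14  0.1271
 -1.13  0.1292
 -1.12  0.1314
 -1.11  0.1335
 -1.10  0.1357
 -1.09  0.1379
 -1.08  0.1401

-0.8869

σ√T = 0.16·√0.3333 = 0.0924
d₁ = [ln(220/250) + (0.035 + ½·0.16²)·0.3333] / (σ√T) = (-0.1278 + 0.0159) / 0.0924 = -1.2114 which rounds to -1.21
N(d₁) = N(-1.21) = 0.1131
Δ_put = N(d₁) − 1 = 0.1131 − 1 = -0.8869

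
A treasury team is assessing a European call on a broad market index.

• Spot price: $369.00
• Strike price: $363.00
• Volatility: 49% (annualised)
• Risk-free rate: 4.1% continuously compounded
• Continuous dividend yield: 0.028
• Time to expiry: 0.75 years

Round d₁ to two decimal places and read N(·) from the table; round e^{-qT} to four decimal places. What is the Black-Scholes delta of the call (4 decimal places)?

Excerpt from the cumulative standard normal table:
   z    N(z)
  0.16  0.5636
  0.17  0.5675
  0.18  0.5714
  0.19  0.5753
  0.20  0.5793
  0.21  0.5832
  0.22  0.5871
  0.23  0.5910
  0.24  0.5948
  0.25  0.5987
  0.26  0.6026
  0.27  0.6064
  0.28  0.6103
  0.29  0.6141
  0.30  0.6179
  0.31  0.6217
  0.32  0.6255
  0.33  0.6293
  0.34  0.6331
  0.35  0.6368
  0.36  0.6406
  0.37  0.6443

0.5938

σ√T = 0.49 × 0.8660 = 0.4244
d₁ = [ln(369/363) + (0.041 − 0.028 + 0.49²/2)·0.75] / 0.4244 = [0.0164 + 0.0998] / 0.4244 = 0.2738 which rounds to 0.27
N(d₁) = N(0.27) = 0.6064
Δ_call = exp(−qT)·N(d₁) = 0.9792·0.6064 = 0.5938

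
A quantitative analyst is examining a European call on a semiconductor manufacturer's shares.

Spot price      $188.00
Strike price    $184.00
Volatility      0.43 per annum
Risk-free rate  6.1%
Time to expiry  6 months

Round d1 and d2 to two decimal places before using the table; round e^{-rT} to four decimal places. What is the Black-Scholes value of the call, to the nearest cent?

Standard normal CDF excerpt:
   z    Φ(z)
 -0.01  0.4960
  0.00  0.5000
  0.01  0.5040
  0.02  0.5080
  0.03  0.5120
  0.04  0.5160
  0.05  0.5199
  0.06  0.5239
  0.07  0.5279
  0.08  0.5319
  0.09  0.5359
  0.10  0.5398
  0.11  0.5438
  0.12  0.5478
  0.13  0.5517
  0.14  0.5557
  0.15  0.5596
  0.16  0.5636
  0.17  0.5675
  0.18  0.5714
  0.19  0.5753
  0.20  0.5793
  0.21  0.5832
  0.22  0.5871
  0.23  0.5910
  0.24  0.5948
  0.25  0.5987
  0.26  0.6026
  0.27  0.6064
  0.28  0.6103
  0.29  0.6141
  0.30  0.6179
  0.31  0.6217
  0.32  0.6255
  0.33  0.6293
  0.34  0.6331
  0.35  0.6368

T = 0.5;  σ√T = 0.3041
ln(S/K) + (r + σ²/2)T = ln(188/184) + (0.061 + 0.43²/2)·0.5 = 0.0215 + 0.0767 = 0.0982
d₁ = 0.0982 / 0.3041 = 0.3231 → 0.32
d₂ = d₁ − σ√T = 0.3231 − 0.3041 = 0.0190 → 0.02
e^(−rT) = e^(−0.061·0.5) = 0.9700
N(d₁) = N(0.32) = 0.6255;  N(d₂) = N(0.02) = 0.5080
C = 188·0.6255 − 184·0.9700·0.5080 = 117.5940 − 90.6678 = 26.9262

$26.93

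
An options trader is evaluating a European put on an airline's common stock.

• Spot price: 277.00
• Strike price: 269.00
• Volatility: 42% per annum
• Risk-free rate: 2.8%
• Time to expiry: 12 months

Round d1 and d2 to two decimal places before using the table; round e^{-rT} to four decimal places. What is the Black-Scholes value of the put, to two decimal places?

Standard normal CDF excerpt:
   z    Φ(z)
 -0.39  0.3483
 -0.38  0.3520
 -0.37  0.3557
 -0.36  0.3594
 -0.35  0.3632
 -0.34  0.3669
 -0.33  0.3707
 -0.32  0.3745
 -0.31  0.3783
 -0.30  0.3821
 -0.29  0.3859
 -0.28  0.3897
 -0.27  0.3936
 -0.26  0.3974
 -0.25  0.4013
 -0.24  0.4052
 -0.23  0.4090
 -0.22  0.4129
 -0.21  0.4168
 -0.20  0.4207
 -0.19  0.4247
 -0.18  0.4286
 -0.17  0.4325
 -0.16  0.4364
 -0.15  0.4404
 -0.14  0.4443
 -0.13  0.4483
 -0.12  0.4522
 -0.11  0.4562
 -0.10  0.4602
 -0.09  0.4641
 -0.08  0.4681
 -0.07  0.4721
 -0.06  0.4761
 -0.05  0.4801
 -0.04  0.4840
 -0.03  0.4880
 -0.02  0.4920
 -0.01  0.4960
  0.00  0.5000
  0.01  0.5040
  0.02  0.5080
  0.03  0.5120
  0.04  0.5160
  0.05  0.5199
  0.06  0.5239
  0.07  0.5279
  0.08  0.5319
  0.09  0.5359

37.48

T = 1;  σ√T = 0.4200
ln(S/K) + (r + σ²/2)T = ln(277/269) + (0.028 + 0.42²/2)·1 = 0.0293 + 0.1162 = 0.1455
d₁ = 0.1455 / 0.4200 = 0.3464 ≈ 0.35
d₂ = d₁ − σ√T = 0.3464 − 0.4200 = -0.0736 ≈ -0.07
exp(−rT) = exp(−0.028·1) = 0.9724
N(−d₂) = N(0.07) = 0.5279;  N(−d₁) = N(-0.35) = 0.3632
P = 269·0.9724·0.5279 − 277·0.3632 = 138.0858 − 100.6064 = 37.4794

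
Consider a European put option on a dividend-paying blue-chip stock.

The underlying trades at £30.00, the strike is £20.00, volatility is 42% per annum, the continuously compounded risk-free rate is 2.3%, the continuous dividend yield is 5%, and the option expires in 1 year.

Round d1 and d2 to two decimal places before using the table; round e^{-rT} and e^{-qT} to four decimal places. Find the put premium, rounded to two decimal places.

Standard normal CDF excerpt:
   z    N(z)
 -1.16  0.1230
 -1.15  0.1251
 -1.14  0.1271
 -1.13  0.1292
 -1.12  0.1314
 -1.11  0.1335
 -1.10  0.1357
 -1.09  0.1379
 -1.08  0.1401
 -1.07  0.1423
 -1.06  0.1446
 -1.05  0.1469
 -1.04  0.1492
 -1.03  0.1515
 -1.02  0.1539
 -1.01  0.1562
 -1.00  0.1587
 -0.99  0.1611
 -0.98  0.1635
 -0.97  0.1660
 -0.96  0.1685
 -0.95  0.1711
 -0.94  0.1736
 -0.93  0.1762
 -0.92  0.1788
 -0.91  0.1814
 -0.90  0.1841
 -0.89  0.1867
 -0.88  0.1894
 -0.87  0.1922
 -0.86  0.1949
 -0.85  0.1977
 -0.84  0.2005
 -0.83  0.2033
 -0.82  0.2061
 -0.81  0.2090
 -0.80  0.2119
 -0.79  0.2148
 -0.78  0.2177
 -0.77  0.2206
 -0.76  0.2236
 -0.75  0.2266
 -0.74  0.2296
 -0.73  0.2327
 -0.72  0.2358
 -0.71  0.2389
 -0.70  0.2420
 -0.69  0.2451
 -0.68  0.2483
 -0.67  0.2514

T = 1;  σ√T = 0.4200
d₁ = [ln(30/20) + (0.023 − 0.05 + ½·0.42²)·1] / (σ√T) = (0.4055 + 0.0612) / 0.4200 = 1.1111 ≈ 1.11
d₂ = 1.1111 − 0.4200 = 0.6911 ≈ 0.69
e^(−qT) = e^(−0.05·1) = 0.9512;  e^(−rT) = e^(−0.023·1) = 0.9773
P = 20·0.9773·N(-0.69) − 30·0.9512·N(-1.11) = 20·0.9773·0.2451 − 30·0.9512·0.1335 = 4.7907 − 3.8096 = 0.9812

£0.98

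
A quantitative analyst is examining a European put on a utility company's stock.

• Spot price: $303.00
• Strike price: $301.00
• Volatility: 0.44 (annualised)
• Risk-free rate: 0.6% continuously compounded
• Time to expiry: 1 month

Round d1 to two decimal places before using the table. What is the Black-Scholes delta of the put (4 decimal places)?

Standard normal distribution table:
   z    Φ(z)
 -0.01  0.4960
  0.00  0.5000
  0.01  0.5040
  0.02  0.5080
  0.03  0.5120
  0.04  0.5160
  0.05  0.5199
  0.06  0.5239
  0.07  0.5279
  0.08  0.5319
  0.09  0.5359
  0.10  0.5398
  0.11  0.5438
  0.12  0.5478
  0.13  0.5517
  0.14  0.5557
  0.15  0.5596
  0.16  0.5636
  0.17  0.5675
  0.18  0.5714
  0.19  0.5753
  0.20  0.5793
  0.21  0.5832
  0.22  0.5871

T = 0.08333;  σ√T = 0.1270
ln(S/K) + (r + σ²/2)T = ln(303/301) + (0.006 + 0.44²/2)·0.08333 = 0.0066 + 0.0086 = 0.0152
d₁ = 0.0152 / 0.1270 = 0.1196 which rounds to 0.12
N(d₁) = N(0.12) = 0.5478
Δ_put = N(d₁) − 1 = 0.5478 − 1 = -0.4522

-0.4522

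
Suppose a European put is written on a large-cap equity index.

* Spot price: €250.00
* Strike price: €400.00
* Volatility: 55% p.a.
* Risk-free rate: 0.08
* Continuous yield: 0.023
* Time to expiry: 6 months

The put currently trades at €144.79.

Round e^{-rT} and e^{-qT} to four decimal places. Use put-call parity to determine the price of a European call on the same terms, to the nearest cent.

exp(−qT) = exp(−0.023·0.5) = 0.9886;  exp(−rT) = exp(−0.08·0.5) = 0.9608
Put-call parity: C − P = S·e^(−qT) − K·e^(−rT) = 250·0.9886 − 400·0.9608 = 247.1500 − 384.3200 = -137.1700
C = P + (C − P) = 144.79 + (-137.1700) = 7.6200

€7.62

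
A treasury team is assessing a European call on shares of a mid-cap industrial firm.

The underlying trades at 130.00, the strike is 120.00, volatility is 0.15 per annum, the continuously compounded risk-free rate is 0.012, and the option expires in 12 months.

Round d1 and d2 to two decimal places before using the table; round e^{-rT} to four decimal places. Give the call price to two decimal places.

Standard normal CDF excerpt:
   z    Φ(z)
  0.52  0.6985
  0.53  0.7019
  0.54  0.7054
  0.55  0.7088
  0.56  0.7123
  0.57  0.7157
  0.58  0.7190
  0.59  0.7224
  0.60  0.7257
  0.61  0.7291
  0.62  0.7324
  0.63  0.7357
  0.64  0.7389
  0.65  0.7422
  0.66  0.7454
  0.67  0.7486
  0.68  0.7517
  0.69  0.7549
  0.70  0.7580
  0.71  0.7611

σ√T = 0.15 × 1.0000 = 0.1500
d₁ = [ln(130/120) + (0.012 + 0.15²/2)·1] / 0.1500 = [0.0800 + 0.0232] / 0.1500 = 0.6886 ⇒ 0.69
d₂ = d₁ − σ√T = 0.6886 − 0.1500 = 0.5386 ⇒ 0.54
e^(−rT) = e^(−0.012·1) = 0.9881
N(d₁) = N(0.69) = 0.7549;  N(d₂) = N(0.54) = 0.7054
C = 130·0.7549 − 120·0.9881·0.7054 = 98.1370 − 83.6407 = 14.4963

14.50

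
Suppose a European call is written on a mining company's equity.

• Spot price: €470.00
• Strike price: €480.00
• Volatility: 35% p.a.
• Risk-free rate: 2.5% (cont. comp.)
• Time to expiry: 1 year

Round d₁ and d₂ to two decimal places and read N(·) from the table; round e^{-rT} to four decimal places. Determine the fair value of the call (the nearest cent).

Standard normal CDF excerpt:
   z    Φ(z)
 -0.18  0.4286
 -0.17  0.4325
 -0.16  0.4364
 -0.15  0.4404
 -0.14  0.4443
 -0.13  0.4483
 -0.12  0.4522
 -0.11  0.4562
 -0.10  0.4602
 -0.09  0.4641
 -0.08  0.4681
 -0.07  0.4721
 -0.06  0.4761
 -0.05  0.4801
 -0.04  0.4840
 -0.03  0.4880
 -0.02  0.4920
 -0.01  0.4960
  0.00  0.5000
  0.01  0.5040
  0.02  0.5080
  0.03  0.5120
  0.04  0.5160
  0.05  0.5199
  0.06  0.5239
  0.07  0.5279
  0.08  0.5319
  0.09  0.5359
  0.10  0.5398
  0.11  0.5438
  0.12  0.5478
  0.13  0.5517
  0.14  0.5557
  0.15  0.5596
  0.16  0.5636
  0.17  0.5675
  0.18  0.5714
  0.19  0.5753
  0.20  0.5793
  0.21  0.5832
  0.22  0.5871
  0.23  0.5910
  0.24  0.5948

€66.09

σ√T = 0.35 × 1.0000 = 0.3500
ln(S/K) + (r + σ²/2)T = ln(470/480) + (0.025 + 0.35²/2)·1 = -0.0211 + 0.0862 = 0.0652
d₁ = 0.0652 / 0.3500 = 0.1863 ⇒ 0.19
d₂ = d₁ − σ√T = 0.1863 − 0.3500 = -0.1637 ⇒ -0.16
exp(−rT) = exp(−0.025·1) = 0.9753
N(d₁) = N(0.19) = 0.5753;  N(d₂) = N(-0.16) = 0.4364
C = 470·0.5753 − 480·0.9753·0.4364 = 270.3910 − 204.2980 = 66.0930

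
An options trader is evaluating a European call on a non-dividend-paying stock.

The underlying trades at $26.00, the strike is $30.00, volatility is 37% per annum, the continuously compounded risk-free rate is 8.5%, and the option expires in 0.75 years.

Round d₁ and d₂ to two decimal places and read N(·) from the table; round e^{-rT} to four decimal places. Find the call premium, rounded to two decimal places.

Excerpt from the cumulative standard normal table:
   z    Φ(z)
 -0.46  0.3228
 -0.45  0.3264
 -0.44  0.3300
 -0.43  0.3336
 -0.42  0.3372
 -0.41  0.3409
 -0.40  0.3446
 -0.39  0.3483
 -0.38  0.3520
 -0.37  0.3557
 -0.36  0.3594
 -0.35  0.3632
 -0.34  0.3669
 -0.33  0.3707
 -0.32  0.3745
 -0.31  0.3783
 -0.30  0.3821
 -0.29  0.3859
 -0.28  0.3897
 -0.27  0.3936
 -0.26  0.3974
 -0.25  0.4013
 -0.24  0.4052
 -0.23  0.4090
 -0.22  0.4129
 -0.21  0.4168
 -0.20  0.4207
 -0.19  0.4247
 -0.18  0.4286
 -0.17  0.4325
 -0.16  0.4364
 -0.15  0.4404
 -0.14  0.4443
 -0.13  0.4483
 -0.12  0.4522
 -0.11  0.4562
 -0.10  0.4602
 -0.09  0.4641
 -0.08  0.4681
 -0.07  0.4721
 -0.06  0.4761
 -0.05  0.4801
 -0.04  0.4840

$2.47

σ√T = 0.37·√0.75 = 0.3204
ln(S/K) + (r + σ²/2)T = ln(26/30) + (0.085 + 0.37²/2)·0.75 = -0.1431 + 0.1151 = -0.0280
d₁ = -0.0280 / 0.3204 = -0.0874 which rounds to -0.09
d₂ = d₁ − σ√T = -0.0874 − 0.3204 = -0.4079 which rounds to -0.41
e^(−rT) = e^(−0.085·0.75) = 0.9382
C = 26·N(-0.09) − 30·0.9382·N(-0.41) = 26·0.4641 − 30·0.9382·0.3409 = 12.0666 − 9.5950 = 2.4716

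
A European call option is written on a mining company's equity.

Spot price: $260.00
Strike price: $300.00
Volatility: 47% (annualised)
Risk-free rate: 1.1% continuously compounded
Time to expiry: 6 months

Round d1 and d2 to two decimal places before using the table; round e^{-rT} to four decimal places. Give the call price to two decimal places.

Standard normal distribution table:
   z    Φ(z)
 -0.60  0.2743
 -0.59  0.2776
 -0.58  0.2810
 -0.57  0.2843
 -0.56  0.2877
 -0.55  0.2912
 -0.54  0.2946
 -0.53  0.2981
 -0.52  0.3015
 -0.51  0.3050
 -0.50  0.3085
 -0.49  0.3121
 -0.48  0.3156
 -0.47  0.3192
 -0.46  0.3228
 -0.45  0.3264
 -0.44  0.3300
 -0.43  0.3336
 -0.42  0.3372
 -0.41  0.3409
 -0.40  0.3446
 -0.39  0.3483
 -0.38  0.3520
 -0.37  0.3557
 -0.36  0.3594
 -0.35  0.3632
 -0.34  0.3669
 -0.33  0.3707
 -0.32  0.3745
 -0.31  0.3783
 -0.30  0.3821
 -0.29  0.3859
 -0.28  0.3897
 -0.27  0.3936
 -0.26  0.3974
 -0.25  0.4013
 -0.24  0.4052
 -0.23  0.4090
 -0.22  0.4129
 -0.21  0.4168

σ√T = 0.47·√0.5 = 0.3323
d₁ = [ln(260/300) + (0.011 + 0.47²/2)·0.5] / 0.3323 = [-0.1431 + 0.0607] / 0.3323 = -0.2479 ⇒ -0.25
d₂ = d₁ − σ√T = -0.2479 − 0.3323 = -0.5802 ⇒ -0.58
exp(−rT) = exp(−0.011·0.5) = 0.9945
N(d₁) = N(-0.25) = 0.4013;  N(d₂) = N(-0.58) = 0.2810
C = 260·0.4013 − 300·0.9945·0.2810 = 104.3380 − 83.8364 = 20.5016

$20.50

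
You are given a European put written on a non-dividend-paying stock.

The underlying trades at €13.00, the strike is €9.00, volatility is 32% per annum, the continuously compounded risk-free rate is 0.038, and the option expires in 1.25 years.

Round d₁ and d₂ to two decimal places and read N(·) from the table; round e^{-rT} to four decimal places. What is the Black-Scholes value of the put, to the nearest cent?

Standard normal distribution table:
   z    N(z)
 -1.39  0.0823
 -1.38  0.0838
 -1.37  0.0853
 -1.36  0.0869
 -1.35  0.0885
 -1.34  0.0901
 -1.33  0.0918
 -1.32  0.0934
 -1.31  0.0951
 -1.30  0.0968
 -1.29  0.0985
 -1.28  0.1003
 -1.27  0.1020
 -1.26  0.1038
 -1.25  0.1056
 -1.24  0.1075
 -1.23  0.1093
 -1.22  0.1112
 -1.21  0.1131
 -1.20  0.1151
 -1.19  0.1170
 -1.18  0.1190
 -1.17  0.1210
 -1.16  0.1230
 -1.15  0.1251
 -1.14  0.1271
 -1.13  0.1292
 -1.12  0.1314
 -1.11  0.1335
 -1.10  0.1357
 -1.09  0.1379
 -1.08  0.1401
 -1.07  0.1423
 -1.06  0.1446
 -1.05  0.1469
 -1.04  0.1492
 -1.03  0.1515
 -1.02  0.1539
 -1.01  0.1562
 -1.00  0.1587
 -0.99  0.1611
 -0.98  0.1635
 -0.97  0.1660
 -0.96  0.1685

€0.23

σ√T = 0.32·√1.25 = 0.3578
d₁ = [ln(13/9) + (0.038 + 0.32²/2)·1.25] / 0.3578 = [0.3677 + 0.1115] / 0.3578 = 1.3395 → 1.34
d₂ = d₁ − σ√T = 1.3395 − 0.3578 = 0.9817 → 0.98
e^(−rT) = e^(−0.038·1.25) = 0.9536
P = 9·0.9536·N(-0.98) − 13·N(-1.34) = 9·0.9536·0.1635 − 13·0.0901 = 1.4032 − 1.1713 = 0.2319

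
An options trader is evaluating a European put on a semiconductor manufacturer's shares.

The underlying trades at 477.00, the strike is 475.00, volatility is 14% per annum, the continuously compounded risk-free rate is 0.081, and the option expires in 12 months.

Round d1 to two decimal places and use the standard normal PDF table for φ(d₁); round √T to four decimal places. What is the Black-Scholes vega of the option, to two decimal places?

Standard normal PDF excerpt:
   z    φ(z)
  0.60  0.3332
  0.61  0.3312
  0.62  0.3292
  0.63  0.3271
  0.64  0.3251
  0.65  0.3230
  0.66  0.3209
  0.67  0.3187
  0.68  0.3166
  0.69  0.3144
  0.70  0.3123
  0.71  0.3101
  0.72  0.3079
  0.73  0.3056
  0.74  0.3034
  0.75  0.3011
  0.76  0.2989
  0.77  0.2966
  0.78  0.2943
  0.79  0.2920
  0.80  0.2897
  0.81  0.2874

151.02

T = 1;  σ√T = 0.1400
d₁ = [ln(477/475) + (0.081 + 0.14²/2)·1] / 0.1400 = [0.0042 + 0.0908] / 0.1400 = 0.6786 ⇒ 0.68
√T = √1 = 1.0000
φ(d₁) = φ(0.68) = 0.3166
vega = S·φ(d₁)·√T = 477·0.3166·1.0000 = 151.0182
(The call has the same vega.)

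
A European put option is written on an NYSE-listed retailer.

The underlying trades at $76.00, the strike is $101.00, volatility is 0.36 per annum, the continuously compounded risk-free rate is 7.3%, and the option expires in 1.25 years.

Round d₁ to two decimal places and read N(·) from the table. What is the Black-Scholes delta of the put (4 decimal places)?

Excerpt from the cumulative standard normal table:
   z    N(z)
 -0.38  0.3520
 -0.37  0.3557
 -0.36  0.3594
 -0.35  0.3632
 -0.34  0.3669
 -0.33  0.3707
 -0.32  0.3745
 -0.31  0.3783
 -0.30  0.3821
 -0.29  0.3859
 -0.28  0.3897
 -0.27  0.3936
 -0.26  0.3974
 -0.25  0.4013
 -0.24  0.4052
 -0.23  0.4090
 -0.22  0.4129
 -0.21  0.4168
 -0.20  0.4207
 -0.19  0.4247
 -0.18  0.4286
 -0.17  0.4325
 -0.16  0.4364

σ√T = 0.36·√1.25 = 0.4025
d₁ = [ln(76/101) + (0.073 + ½·0.36²)·1.25] / (σ√T) = (-0.2844 + 0.1722) / 0.4025 = -0.2786 → -0.28
N(d₁) = N(-0.28) = 0.3897
Δ_put = N(d₁) − 1 = 0.3897 − 1 = -0.6103

-0.6103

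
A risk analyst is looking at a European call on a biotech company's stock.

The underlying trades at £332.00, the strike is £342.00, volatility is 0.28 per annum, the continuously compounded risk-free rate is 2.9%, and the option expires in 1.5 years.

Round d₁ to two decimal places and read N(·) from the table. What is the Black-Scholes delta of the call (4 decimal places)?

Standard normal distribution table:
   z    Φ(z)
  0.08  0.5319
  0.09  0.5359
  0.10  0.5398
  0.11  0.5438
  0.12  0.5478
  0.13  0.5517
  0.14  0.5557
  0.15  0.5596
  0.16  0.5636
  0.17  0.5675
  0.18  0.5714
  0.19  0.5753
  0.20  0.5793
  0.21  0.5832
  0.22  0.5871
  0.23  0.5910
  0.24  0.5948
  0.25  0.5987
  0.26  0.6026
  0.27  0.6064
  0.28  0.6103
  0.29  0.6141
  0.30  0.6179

σ√T = 0.28 × 1.2247 = 0.3429
ln(S/K) + (r + σ²/2)T = ln(332/342) + (0.029 + 0.28²/2)·1.5 = -0.0297 + 0.1023 = 0.0726
d₁ = 0.0726 / 0.3429 = 0.2118 ⇒ 0.21
N(d₁) = N(0.21) = 0.5832
Δ_call = N(d₁) = 0.5832

0.5832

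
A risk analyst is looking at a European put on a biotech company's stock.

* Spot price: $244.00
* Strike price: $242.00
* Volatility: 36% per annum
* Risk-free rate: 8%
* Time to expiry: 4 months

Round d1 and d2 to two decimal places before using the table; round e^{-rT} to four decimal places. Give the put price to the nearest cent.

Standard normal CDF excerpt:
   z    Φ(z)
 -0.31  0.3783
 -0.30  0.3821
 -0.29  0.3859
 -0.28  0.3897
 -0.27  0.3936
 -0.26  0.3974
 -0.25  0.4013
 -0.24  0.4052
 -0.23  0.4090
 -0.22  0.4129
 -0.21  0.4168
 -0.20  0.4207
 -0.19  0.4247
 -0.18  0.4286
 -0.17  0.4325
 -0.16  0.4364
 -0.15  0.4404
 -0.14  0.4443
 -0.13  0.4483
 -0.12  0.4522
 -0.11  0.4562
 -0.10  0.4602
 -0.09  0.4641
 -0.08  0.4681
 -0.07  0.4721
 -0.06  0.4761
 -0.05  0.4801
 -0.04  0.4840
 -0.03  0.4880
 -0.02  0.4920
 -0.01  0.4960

σ√T = 0.36 × 0.5774 = 0.2078
d₁ = [ln(244/242) + (0.08 + 0.36²/2)·0.3333] / 0.2078 = [0.0082 + 0.0483] / 0.2078 = 0.2718 ≈ 0.27
d₂ = d₁ − σ√T = 0.2718 − 0.2078 = 0.0640 ≈ 0.06
e^(−rT) = e^(−0.08·0.3333) = 0.9737
N(−d₂) = N(-0.06) = 0.4761;  N(−d₁) = N(-0.27) = 0.3936
P = 242·0.9737·0.4761 − 244·0.3936 = 112.1860 − 96.0384 = 16.1476

$16.15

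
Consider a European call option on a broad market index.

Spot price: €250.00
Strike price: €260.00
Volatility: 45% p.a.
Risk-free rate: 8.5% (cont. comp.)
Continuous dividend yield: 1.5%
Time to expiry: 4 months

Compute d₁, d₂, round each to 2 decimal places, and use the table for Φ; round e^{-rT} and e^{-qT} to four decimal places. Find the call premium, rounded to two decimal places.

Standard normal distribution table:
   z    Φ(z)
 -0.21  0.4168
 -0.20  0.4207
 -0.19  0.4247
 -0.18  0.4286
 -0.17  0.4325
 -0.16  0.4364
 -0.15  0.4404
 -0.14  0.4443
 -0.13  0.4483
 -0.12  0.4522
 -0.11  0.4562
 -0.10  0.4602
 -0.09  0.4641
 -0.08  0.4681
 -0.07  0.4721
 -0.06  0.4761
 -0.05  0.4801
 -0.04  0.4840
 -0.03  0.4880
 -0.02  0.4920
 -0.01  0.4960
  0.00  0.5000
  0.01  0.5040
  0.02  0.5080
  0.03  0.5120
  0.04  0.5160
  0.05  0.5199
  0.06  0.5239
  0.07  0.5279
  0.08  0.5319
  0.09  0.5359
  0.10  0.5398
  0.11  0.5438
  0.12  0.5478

€23.97

σ√T = 0.45 × 0.5774 = 0.2598
ln(S/K) + (r − q + σ²/2)T = ln(250/260) + (0.085 − 0.015 + 0.45²/2)·0.3333 = -0.0392 + 0.0571 = 0.0179
d₁ = 0.0179 / 0.2598 = 0.0688 ≈ 0.07
d₂ = d₁ − σ√T = 0.0688 − 0.2598 = -0.1911 ≈ -0.19
exp(−qT) = exp(−0.015·0.3333) = 0.9950;  exp(−rT) = exp(−0.085·0.3333) = 0.9721
N(d₁) = N(0.07) = 0.5279;  N(d₂) = N(-0.19) = 0.4247
C = 250·0.9950·0.5279 − 260·0.9721·0.4247 = 131.3151 − 107.3412 = 23.9739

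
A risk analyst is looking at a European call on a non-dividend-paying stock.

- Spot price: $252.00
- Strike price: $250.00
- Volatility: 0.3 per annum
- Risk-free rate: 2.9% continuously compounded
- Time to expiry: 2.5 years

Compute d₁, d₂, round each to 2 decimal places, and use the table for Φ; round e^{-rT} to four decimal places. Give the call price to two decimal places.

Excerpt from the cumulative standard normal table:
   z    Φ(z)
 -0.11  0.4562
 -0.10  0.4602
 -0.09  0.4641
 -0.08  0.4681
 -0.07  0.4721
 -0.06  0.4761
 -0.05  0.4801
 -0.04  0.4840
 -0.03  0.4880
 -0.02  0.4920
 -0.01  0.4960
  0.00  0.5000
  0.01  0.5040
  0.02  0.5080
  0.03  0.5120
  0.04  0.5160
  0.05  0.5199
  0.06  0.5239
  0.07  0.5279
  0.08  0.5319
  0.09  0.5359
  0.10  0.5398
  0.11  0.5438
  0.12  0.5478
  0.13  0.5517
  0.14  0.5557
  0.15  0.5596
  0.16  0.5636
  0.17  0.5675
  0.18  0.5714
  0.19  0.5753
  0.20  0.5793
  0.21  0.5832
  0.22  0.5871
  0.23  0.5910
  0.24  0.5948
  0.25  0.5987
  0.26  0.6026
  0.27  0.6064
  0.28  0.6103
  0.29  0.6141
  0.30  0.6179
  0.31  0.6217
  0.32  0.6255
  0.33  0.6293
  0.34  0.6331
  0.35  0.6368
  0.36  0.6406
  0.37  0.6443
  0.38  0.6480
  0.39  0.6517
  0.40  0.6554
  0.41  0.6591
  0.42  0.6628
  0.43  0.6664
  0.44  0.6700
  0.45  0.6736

T = 2.5;  σ√T = 0.4743
d₁ = [ln(252/250) + (0.029 + ½·0.3²)·2.5] / (σ√T) = (0.0080 + 0.1850) / 0.4743 = 0.4068 ⇒ 0.41
d₂ = 0.4068 − 0.4743 = -0.0675 ⇒ -0.07
e^(−rT) = e^(−0.029·2.5) = 0.9301
C = 252·N(0.41) − 250·0.9301·N(-0.07) = 252·0.6591 − 250·0.9301·0.4721 = 166.0932 − 109.7751 = 56.3181

$56.32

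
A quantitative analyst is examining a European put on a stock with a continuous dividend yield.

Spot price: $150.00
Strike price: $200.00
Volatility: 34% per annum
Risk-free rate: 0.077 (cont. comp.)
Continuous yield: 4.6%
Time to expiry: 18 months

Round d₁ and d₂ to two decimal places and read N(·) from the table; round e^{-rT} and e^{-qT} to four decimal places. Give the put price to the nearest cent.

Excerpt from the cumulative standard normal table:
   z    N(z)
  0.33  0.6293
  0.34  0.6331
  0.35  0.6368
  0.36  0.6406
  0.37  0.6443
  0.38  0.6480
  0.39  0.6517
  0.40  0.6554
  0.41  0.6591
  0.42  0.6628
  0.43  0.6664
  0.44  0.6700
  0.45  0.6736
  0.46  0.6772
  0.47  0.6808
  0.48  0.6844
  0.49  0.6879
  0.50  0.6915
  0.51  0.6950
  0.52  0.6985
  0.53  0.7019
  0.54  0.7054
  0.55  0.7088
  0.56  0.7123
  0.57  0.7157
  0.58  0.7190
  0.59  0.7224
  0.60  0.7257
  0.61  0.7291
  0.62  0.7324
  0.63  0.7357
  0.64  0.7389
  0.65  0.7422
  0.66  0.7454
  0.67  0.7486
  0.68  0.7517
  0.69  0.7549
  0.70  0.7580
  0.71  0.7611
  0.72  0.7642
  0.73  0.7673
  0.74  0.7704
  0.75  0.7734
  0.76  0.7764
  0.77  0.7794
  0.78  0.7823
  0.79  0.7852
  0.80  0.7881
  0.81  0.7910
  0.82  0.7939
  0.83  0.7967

$49.71

T = 1.5;  σ√T = 0.4164
d₁ = [ln(150/200) + (0.077 − 0.046 + 0.34²/2)·1.5] / 0.4164 = [-0.2877 + 0.1332] / 0.4164 = -0.3710 → -0.37
d₂ = d₁ − σ√T = -0.3710 − 0.4164 = -0.7874 → -0.79
e^(−qT) = e^(−0.046·1.5) = 0.9333;  e^(−rT) = e^(−0.077·1.5) = 0.8909
N(−d₂) = N(0.79) = 0.7852;  N(−d₁) = N(0.37) = 0.6443
P = 200·0.8909·0.7852 − 150·0.9333·0.6443 = 139.9069 − 90.1988 = 49.7082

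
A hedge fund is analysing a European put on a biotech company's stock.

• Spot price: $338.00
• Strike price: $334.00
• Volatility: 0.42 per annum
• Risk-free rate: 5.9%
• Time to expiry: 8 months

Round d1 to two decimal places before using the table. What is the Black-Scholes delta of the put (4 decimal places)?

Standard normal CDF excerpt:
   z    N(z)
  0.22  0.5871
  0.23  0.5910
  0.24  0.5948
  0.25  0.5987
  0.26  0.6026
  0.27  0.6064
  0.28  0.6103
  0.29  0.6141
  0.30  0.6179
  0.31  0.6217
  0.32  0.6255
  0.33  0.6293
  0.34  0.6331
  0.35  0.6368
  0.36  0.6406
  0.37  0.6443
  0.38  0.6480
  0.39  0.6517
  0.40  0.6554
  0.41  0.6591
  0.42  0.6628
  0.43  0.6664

-0.3745

σ√T = 0.42 × 0.8165 = 0.3429
d₁ = [ln(338/334) + (0.059 + ½·0.42²)·0.6667] / (σ√T) = (0.0119 + 0.0981) / 0.3429 = 0.3209 → 0.32
N(d₁) = N(0.32) = 0.6255
Δ_put = N(d₁) − 1 = 0.6255 − 1 = -0.3745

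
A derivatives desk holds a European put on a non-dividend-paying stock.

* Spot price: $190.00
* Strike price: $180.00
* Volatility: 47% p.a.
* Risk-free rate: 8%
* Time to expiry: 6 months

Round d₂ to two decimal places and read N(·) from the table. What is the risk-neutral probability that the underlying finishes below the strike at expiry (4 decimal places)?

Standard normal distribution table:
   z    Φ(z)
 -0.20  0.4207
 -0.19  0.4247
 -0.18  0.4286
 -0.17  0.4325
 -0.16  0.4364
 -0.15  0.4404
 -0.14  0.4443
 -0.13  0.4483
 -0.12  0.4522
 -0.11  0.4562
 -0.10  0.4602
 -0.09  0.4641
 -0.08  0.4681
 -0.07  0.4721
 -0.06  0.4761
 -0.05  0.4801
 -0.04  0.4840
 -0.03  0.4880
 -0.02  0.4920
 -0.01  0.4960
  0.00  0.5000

0.4522

T = 0.5;  σ√T = 0.3323
d₁ = [ln(190/180) + (0.08 + 0.47²/2)·0.5] / 0.3323 = [0.0541 + 0.0952] / 0.3323 = 0.4492 ⇒ 0.45
d₂ = d₁ − σ√T = 0.4492 − 0.3323 = 0.1169 ⇒ 0.12
Pr(exercise) under Q = N(−d₂) = N(-0.12) = 0.4522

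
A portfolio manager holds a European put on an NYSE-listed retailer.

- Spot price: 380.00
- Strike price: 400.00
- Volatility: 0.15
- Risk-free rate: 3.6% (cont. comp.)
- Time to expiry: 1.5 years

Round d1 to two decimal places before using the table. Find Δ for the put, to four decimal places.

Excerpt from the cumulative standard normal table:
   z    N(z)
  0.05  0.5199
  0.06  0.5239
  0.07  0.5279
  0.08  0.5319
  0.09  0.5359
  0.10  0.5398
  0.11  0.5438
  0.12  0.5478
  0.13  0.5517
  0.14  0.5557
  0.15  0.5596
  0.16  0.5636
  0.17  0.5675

-0.4562

σ√T = 0.15·√1.5 = 0.1837
d₁ = [ln(380/400) + (0.036 + ½·0.15²)·1.5] / (σ√T) = (-0.0513 + 0.0709) / 0.1837 = 0.1066 ⇒ 0.11
N(d₁) = N(0.11) = 0.5438
Δ_put = N(d₁) − 1 = 0.5438 − 1 = -0.4562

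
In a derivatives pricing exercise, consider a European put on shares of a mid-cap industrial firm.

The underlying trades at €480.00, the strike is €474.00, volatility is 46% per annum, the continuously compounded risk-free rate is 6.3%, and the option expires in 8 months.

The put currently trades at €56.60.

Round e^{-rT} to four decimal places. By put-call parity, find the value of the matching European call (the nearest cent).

€82.08

exp(−rT) = exp(−0.063·0.6667) = 0.9589
Put-call parity: C − P = S − K·e^(−rT) = 480 − 474·0.9589 = 480 − 454.5186 = 25.4814
C = P + (C − P) = 56.60 + (25.4814) = 82.0814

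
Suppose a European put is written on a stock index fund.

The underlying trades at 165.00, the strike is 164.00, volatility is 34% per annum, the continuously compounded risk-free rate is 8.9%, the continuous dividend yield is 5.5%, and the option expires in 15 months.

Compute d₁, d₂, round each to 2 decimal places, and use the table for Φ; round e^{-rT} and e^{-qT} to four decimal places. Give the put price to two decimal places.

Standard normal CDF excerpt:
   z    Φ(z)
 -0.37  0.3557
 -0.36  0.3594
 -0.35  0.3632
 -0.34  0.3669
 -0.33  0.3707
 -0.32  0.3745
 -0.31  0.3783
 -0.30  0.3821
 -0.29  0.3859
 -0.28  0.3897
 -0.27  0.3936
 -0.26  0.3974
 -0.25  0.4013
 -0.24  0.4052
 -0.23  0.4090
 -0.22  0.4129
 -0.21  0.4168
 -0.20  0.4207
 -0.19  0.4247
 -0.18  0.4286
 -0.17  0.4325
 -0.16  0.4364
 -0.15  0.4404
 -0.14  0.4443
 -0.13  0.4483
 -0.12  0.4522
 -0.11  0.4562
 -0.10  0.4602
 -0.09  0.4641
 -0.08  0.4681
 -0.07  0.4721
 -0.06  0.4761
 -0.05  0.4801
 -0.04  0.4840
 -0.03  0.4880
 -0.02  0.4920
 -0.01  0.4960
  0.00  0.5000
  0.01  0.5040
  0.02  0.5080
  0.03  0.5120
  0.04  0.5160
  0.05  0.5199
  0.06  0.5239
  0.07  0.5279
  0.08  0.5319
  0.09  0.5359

σ√T = 0.34·√1.25 = 0.3801
d₁ = [ln(165/164) + (0.089 − 0.055 + 0.34²/2)·1.25] / 0.3801 = [0.0061 + 0.1148] / 0.3801 = 0.3179 → 0.32
d₂ = d₁ − σ√T = 0.3179 − 0.3801 = -0.0623 → -0.06
e^(−qT) = e^(−0.055·1.25) = 0.9336;  e^(−rT) = e^(−0.089·1.25) = 0.8947
N(−d₂) = N(0.06) = 0.5239;  N(−d₁) = N(-0.32) = 0.3745
P = 164·0.8947·0.5239 − 165·0.9336·0.3745 = 76.8723 − 57.6895 = 19.1828

19.18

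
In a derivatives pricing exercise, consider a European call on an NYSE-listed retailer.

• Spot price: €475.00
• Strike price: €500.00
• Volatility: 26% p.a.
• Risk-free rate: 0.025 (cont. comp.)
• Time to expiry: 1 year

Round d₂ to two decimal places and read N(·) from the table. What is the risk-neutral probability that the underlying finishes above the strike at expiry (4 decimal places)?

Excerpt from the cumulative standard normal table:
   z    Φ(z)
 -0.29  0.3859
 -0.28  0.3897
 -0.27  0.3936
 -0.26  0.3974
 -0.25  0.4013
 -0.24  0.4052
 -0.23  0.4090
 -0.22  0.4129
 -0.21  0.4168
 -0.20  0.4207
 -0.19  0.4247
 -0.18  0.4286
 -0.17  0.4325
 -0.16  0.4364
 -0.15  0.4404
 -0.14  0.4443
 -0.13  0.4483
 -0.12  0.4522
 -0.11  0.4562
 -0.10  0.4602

T = 1;  σ√T = 0.2600
d₁ = [ln(475/500) + (0.025 + 0.26²/2)·1] / 0.2600 = [-0.0513 + 0.0588] / 0.2600 = 0.0289 which rounds to 0.03
d₂ = d₁ − σ√T = 0.0289 − 0.2600 = -0.2311 which rounds to -0.23
Risk-neutral Pr[S_T > K] = N(d₂) = N(-0.23) = 0.4090

0.4090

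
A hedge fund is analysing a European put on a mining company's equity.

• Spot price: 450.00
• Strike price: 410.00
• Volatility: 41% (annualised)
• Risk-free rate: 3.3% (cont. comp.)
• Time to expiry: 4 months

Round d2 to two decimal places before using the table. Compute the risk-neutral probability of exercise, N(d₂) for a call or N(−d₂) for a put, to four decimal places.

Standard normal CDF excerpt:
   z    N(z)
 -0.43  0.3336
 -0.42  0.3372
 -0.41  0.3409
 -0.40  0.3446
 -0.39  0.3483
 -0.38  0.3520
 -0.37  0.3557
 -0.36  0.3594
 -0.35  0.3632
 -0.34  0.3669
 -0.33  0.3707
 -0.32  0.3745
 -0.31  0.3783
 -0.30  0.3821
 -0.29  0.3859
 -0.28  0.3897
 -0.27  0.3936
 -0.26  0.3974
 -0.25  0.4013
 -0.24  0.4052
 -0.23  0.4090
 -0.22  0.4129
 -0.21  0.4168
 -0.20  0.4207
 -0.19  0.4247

0.3745

σ√T = 0.41·√0.3333 = 0.2367
ln(S/K) + (r + σ²/2)T = ln(450/410) + (0.033 + 0.41²/2)·0.3333 = 0.0931 + 0.0390 = 0.1321
d₁ = 0.1321 / 0.2367 = 0.5581 → 0.56
d₂ = d₁ − σ√T = 0.5581 − 0.2367 = 0.3214 → 0.32
Pr(exercise) under Q = N(−d₂) = N(-0.32) = 0.3745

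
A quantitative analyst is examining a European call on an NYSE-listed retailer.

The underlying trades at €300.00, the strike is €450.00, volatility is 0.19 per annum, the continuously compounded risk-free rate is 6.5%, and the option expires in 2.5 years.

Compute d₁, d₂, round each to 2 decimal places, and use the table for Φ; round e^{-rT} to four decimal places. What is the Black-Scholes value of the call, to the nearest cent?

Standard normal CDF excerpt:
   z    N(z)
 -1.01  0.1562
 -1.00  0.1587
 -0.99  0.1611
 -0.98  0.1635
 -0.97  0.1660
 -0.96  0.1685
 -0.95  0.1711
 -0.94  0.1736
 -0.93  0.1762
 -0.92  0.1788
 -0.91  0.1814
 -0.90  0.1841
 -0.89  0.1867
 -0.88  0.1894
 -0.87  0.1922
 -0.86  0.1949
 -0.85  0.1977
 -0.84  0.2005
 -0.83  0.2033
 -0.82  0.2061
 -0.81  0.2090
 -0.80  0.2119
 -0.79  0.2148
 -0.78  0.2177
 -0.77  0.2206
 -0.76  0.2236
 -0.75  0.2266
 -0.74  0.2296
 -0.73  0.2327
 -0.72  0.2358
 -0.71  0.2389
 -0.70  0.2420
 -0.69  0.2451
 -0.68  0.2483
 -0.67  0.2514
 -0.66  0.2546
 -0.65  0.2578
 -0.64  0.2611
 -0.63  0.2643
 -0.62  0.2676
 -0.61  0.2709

σ√T = 0.19 × 1.5811 = 0.3004
d₁ = [ln(300/450) + (0.065 + ½·0.19²)·2.5] / (σ√T) = (-0.4055 + 0.2076) / 0.3004 = -0.6586 → -0.66
d₂ = -0.6586 − 0.3004 = -0.9590 → -0.96
e^(−rT) = e^(−0.065·2.5) = 0.8500
C = 300·N(-0.66) − 450·0.8500·N(-0.96) = 300·0.2546 − 450·0.8500·0.1685 = 76.3800 − 64.4513 = 11.9287

€11.93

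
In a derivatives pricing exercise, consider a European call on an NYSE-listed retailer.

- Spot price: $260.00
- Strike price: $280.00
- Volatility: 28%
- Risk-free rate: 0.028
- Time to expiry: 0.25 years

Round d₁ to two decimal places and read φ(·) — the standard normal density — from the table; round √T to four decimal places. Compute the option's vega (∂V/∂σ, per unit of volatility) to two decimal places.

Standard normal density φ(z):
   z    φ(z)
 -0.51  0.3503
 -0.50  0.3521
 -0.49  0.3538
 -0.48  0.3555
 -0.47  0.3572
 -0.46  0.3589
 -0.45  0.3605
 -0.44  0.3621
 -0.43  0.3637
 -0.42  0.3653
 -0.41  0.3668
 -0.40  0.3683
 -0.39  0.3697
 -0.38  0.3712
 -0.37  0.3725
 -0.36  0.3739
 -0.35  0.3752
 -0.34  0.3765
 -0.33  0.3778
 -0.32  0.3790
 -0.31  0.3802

σ√T = 0.28·√0.25 = 0.1400
ln(S/K) + (r + σ²/2)T = ln(260/280) + (0.028 + 0.28²/2)·0.25 = -0.0741 + 0.0168 = -0.0573
d₁ = -0.0573 / 0.1400 = -0.4093 ≈ -0.41
√T = √0.25 = 0.5000
φ(d₁) = φ(-0.41) = 0.3668
vega = S·φ(d₁)·√T = 260·0.3668·0.5000 = 47.6840

47.68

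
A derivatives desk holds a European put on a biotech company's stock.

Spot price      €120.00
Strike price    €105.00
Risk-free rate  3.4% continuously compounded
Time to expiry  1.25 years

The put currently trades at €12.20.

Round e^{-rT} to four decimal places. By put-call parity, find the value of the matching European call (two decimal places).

€31.57

e^(−rT) = e^(−0.034·1.25) = 0.9584
Put-call parity: C − P = S − K·e^(−rT) = 120 − 105·0.9584 = 120 − 100.6320 = 19.3680
C = P + (C − P) = 12.20 + (19.3680) = 31.5680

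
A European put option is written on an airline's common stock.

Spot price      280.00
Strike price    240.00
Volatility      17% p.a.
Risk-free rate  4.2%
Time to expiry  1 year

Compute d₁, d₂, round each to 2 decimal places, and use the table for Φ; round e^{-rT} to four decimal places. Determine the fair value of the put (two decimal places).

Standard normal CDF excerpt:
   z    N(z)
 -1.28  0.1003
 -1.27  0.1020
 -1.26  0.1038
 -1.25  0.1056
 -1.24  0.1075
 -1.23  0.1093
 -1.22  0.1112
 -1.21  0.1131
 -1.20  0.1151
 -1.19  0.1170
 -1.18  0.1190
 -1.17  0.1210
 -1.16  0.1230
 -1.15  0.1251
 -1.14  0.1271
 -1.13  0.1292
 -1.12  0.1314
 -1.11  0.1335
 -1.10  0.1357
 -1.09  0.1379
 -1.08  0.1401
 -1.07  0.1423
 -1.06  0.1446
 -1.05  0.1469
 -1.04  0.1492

2.65

T = 1;  σ√T = 0.1700
ln(S/K) + (r + σ²/2)T = ln(280/240) + (0.042 + 0.17²/2)·1 = 0.1542 + 0.0565 = 0.2106
d₁ = 0.2106 / 0.1700 = 1.2388 ≈ 1.24
d₂ = d₁ − σ√T = 1.2388 − 0.1700 = 1.0688 ≈ 1.07
exp(−rT) = exp(−0.042·1) = 0.9589
N(−d₂) = N(-1.07) = 0.1423;  N(−d₁) = N(-1.24) = 0.1075
P = 240·0.9589·0.1423 − 280·0.1075 = 32.7484 − 30.1000 = 2.6484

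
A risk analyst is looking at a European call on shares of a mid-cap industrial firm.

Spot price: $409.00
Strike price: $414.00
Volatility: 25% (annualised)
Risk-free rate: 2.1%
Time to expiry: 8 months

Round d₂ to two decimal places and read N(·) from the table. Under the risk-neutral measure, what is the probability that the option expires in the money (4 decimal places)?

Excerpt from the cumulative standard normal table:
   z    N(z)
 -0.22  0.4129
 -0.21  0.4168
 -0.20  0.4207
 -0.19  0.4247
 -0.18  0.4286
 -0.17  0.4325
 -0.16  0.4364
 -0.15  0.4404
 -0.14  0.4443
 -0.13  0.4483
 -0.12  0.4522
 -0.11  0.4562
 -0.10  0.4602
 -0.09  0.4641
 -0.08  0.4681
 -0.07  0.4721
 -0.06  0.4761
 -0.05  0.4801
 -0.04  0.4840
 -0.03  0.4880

σ√T = 0.25·√0.6667 = 0.2041
d₁ = [ln(409/414) + (0.021 + 0.25²/2)·0.6667] / 0.2041 = [-0.0122 + 0.0348] / 0.2041 = 0.1111 → 0.11
d₂ = d₁ − σ√T = 0.1111 − 0.2041 = -0.0930 → -0.09
Risk-neutral Pr[S_T > K] = N(d₂) = N(-0.09) = 0.4641

0.4641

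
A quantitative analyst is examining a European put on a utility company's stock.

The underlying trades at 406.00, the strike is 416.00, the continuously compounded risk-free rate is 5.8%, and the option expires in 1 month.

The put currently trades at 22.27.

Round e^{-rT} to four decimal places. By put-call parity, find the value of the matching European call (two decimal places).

14.27

e^(−rT) = e^(−0.058·0.08333) = 0.9952
Put-call parity: C − P = S − K·e^(−rT) = 406 − 416·0.9952 = 406 − 414.0032 = -8.0032
C = P + (C − P) = 22.27 + (-8.0032) = 14.2668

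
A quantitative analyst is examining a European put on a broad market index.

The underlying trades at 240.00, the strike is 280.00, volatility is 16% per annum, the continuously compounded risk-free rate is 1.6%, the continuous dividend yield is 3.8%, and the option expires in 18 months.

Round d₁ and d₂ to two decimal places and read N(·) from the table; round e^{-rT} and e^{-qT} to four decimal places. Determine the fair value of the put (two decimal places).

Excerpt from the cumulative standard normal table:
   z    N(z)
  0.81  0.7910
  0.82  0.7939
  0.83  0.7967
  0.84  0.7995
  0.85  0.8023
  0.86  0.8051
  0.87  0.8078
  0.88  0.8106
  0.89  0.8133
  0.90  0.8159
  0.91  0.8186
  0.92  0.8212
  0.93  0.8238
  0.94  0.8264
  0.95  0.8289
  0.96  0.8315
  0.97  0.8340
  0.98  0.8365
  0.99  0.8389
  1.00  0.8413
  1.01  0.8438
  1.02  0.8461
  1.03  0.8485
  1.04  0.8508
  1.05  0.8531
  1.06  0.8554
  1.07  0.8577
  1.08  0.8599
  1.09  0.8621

50.69

σ√T = 0.16 × 1.2247 = 0.1960
d₁ = [ln(240/280) + (0.016 − 0.038 + 0.16²/2)·1.5] / 0.1960 = [-0.1542 − 0.0138] / 0.1960 = -0.8571 ≈ -0.86
d₂ = d₁ − σ√T = -0.8571 − 0.1960 = -1.0530 ≈ -1.05
exp(−qT) = exp(−0.038·1.5) = 0.9446;  exp(−rT) = exp(−0.016·1.5) = 0.9763
N(−d₂) = N(1.05) = 0.8531;  N(−d₁) = N(0.86) = 0.8051
P = 280·0.9763·0.8531 − 240·0.9446·0.8051 = 233.2068 − 182.5194 = 50.6874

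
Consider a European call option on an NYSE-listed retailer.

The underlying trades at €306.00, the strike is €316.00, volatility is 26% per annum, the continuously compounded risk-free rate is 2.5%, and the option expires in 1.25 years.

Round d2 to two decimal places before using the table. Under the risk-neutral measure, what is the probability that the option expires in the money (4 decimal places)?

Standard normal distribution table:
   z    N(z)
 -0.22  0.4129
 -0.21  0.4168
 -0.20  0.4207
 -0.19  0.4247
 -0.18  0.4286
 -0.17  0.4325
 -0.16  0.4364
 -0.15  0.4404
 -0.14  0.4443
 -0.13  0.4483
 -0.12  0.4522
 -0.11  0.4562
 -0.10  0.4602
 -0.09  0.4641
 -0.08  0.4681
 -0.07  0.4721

0.4404

T = 1.25;  σ√T = 0.2907
ln(S/K) + (r + σ²/2)T = ln(306/316) + (0.025 + 0.26²/2)·1.25 = -0.0322 + 0.0735 = 0.0413
d₁ = 0.0413 / 0.2907 = 0.1422 which rounds to 0.14
d₂ = d₁ − σ√T = 0.1422 − 0.2907 = -0.1485 which rounds to -0.15
Pr(exercise) under Q = N(d₂) = 0.4404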